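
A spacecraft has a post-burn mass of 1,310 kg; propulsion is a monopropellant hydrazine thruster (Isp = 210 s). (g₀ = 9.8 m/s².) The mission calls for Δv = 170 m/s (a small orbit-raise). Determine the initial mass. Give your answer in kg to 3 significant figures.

initial mass ≈ 1420 kg

v_e = Isp · g₀ = 210 × 9.8 = 2058.0 m/s.
From the ideal rocket equation, m₀/m_f = exp(Δv / v_e) = exp(170 / 2058.0) = exp(0.0826) = 1.0861.
m₀ = m_f × 1.0861 = 1,310 × 1.0861 = 1,422.79 kg.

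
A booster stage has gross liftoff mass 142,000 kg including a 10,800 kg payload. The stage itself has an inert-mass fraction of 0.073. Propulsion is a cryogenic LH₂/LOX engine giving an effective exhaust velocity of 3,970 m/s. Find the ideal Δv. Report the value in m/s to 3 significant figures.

Δv ≈ 7710 m/s

Stage wet mass = m₀ − payload = 142,000 − 10,800 = 131,200 kg.
Stage dry mass = ε × stage wet mass = 0.073 × 131,200 = 9,577.6 kg.
Burnout mass m_f = stage dry + payload = 9,577.6 + 10,800 = 20,377.6 kg.
Δv = v_e · ln(142,000/20,377.6) = 3970.0 × ln(6.968) = 3970.0 × 1.9414 ≈ 7707 m/s.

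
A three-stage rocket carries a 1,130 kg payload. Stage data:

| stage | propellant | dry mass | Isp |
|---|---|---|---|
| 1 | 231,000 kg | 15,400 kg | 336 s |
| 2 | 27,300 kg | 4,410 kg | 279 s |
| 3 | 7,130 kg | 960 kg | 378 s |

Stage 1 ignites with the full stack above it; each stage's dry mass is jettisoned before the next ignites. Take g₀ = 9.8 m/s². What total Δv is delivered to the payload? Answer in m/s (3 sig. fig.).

Ignition mass of stage 1 = 231,000+15,400 + 27,300+4,410 + 7,130+960 + 1,130 = 287,330 kg.
Stage 1: m₀ = 287,330 kg, m_f = 287,330 − 231,000 = 56,330 kg; Δv = 336×9.8×ln(5.101) = 3292.8×1.6294 ≈ 5365 m/s.
Stage 2: m₀ = 40,930 kg, m_f = 40,930 − 27,300 = 13,630 kg; Δv = 279×9.8×ln(3.003) = 2734.2×1.0996 ≈ 3006 m/s.
Stage 3: m₀ = 9,220 kg, m_f = 9,220 − 7,130 = 2,090 kg; Δv = 378×9.8×ln(4.411) = 3704.4×1.4842 ≈ 5498 m/s.
Total Δv = 5365 + 3006 + 5498 = 13869 m/s.

Δv ≈ 13900 m/s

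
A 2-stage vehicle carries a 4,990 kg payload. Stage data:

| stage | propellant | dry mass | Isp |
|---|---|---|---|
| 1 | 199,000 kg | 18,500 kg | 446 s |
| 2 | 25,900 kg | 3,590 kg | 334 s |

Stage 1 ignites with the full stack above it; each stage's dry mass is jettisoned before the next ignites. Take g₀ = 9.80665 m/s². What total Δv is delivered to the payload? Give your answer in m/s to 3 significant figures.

Ignition mass of stage 1 = 199,000+18,500 + 25,900+3,590 + 4,990 = 251,980 kg.
Stage 1: m₀ = 251,980 kg, m_f = 251,980 − 199,000 = 52,980 kg; Δv = 446×9.80665×ln(4.756) = 4373.8×1.5594 ≈ 6821 m/s.
Stage 2: m₀ = 34,480 kg, m_f = 34,480 − 25,900 = 8,580 kg; Δv = 334×9.80665×ln(4.019) = 3275.4×1.3909 ≈ 4556 m/s.
Total Δv = 6821 + 4556 = 11377 m/s.

Δv ≈ 11400 m/s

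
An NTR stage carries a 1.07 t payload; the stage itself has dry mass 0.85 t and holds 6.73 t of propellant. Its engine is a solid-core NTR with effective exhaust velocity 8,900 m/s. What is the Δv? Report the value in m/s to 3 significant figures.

Δv ≈ 13400 m/s

m₀ = payload + dry + propellant = 1.07 + 0.85 + 6.73 = 8.65 t.
m_f = payload + dry = 1.07 + 0.85 = 1.92 t.
By the Tsiolkovsky rocket equation, Δv = v_e · ln(m₀/m_f) = 8900.0 × ln(4.505) = 8900.0 × 1.5052 ≈ 13396.6 m/s.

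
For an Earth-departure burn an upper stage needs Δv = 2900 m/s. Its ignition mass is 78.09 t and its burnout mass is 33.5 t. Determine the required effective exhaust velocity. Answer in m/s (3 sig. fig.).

ln(m₀/m_f) = ln(78090/33500) = ln(2.331) = 0.8463.
By the Tsiolkovsky rocket equation, v_e = Δv / ln(m₀/m_f) = 2900 / 0.8463 = 3426.6 m/s.

v_e ≈ 3430 m/s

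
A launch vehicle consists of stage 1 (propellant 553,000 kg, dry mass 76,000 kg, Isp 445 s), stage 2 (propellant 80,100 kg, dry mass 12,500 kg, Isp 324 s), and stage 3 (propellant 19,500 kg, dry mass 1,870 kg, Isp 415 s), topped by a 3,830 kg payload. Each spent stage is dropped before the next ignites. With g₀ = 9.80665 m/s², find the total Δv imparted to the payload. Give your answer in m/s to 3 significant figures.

Δv ≈ 15600 m/s

Ignition mass of stage 1 = 553,000+76,000 + 80,100+12,500 + 19,500+1,870 + 3,830 = 746,800 kg.
Stage 1: m₀ = 746,800 kg, m_f = 746,800 − 553,000 = 193,800 kg; Δv = 445×9.80665×ln(3.853) = 4364.0×1.3490 ≈ 5887 m/s.
Stage 2: m₀ = 117,800 kg, m_f = 117,800 − 80,100 = 37,700 kg; Δv = 324×9.80665×ln(3.125) = 3177.4×1.1393 ≈ 3620 m/s.
Stage 3: m₀ = 25,200 kg, m_f = 25,200 − 19,500 = 5,700 kg; Δv = 415×9.80665×ln(4.421) = 4069.8×1.4864 ≈ 6049 m/s.
Total Δv = 5887 + 3620 + 6049 = 15556 m/s.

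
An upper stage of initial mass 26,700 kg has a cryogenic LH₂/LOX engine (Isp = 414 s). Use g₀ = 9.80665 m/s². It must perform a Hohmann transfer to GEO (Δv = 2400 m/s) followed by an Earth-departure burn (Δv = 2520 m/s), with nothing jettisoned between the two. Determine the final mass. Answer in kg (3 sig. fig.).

final mass ≈ 7950 kg

v_e = Isp · g₀ = 414 × 9.80665 = 4060.0 m/s.
After the first burn: m = 26700 × exp(−2400/4060.0) = 26700 × 0.55370 = 14,783.8 kg.
After the second burn: m = 14,783.8 × exp(−2520/4060.0) = 14,783.8 × 0.53757 = 7,947.33 kg.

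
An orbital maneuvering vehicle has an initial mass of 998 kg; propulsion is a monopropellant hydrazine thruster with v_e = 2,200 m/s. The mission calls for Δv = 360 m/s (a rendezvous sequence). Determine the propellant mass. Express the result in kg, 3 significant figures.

Rocket equation: m₀/m_f = exp(Δv / v_e) = exp(360 / 2200.0) = exp(0.1636) = 1.1778.
m_f = 998 / 1.1778 = 847.343 kg, so propellant = m₀ − m_f = 998 − 847.343 = 150.657 kg.

propellant mass ≈ 151 kg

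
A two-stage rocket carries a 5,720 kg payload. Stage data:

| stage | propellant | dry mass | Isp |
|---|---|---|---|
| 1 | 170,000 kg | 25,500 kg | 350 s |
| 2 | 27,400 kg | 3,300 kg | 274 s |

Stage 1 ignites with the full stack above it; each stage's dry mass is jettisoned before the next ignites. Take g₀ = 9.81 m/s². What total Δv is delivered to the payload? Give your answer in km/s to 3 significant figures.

Δv ≈ 8.29 km/s

Ignition mass of stage 1 = 170,000+25,500 + 27,400+3,300 + 5,720 = 231,920 kg.
Stage 1: m₀ = 231,920 kg, m_f = 231,920 − 170,000 = 61,920 kg; Δv = 350×9.81×ln(3.745) = 3433.5×1.3205 ≈ 4534 m/s.
Stage 2: m₀ = 36,420 kg, m_f = 36,420 − 27,400 = 9,020 kg; Δv = 274×9.81×ln(4.038) = 2687.9×1.3957 ≈ 3751 m/s.
Total Δv = 4534 + 3751 = 8285 m/s.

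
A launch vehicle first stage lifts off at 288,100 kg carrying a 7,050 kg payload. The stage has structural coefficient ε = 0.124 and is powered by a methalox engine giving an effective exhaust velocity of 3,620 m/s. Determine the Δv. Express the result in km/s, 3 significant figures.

Δv ≈ 6.98 km/s

Stage wet mass = m₀ − payload = 288,100 − 7,050 = 281,050 kg.
Stage dry mass = ε × stage wet mass = 0.124 × 281,050 = 34,850.2 kg.
Burnout mass m_f = stage dry + payload = 34,850.2 + 7,050 = 41,900.2 kg.
Δv = v_e · ln(288,100/41,900.2) = 3620.0 × ln(6.876) = 3620.0 × 1.9280 ≈ 6979 m/s.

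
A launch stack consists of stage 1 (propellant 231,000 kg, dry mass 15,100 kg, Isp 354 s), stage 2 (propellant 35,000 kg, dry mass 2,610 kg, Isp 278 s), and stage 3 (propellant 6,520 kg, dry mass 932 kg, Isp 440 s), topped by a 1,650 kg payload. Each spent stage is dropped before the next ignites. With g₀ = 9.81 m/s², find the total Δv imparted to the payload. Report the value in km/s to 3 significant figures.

Δv ≈ 14.6 km/s

Ignition mass of stage 1 = 231,000+15,100 + 35,000+2,610 + 6,520+932 + 1,650 = 292,812 kg.
Stage 1: m₀ = 292,812 kg, m_f = 292,812 − 231,000 = 61,812 kg; Δv = 354×9.81×ln(4.737) = 3472.7×1.5554 ≈ 5402 m/s.
Stage 2: m₀ = 46,712 kg, m_f = 46,712 − 35,000 = 11,712 kg; Δv = 278×9.81×ln(3.988) = 2727.2×1.3834 ≈ 3773 m/s.
Stage 3: m₀ = 9,102 kg, m_f = 9,102 − 6,520 = 2,582 kg; Δv = 440×9.81×ln(3.525) = 4316.4×1.2599 ≈ 5438 m/s.
Total Δv = 5402 + 3773 + 5438 = 14613 m/s.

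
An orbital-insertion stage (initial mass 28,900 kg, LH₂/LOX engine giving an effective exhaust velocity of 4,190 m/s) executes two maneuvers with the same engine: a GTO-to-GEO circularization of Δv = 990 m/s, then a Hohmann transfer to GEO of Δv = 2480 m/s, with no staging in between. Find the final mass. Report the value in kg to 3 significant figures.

After the first burn: m = 28900 × exp(−990/4190.0) = 28900 × 0.78956 = 22,818.3 kg.
After the second burn: m = 22,818.3 × exp(−2480/4190.0) = 22,818.3 × 0.55328 = 12,624.9 kg.

final mass ≈ 12600 kg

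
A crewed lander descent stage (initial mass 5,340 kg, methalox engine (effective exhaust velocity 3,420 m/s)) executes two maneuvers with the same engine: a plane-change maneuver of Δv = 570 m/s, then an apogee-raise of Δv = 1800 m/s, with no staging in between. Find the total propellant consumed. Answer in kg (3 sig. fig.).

total propellant consumed ≈ 2670 kg

After the first burn: m = 5340 × exp(−570/3420.0) = 5340 × 0.84648 = 4,520.2 kg.
After the second burn: m = 4,520.2 × exp(−1800/3420.0) = 4,520.2 × 0.59078 = 2,670.44 kg.
Total propellant = m₀ − m_final = 5340 − 2,670.44 = 2,669.56 kg.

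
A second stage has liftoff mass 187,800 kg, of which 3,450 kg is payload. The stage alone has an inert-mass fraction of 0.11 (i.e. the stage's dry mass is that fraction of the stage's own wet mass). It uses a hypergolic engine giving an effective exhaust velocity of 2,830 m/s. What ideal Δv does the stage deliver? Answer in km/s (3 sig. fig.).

Stage wet mass = m₀ − payload = 187,800 − 3,450 = 184,350 kg.
Stage dry mass = ε × stage wet mass = 0.11 × 184,350 = 20,278.5 kg.
Burnout mass m_f = stage dry + payload = 20,278.5 + 3,450 = 23,728.5 kg.
From the ideal rocket equation, Δv = v_e · ln(187,800/23,728.5) = 2830.0 × ln(7.915) = 2830.0 × 2.0687 ≈ 5854 m/s.

Δv ≈ 5.85 km/s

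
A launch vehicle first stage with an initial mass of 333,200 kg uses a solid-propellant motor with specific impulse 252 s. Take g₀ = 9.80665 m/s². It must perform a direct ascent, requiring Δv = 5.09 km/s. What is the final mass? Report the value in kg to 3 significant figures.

v_e = Isp · g₀ = 252 × 9.80665 = 2471.3 m/s.
m₀/m_f = exp(Δv / v_e) = exp(5090 / 2471.3) = exp(2.0597) = 7.8433.
m_f = m₀ / 7.8433 = 333,200 / 7.8433 = 42,482.1 kg.

final mass ≈ 42500 kg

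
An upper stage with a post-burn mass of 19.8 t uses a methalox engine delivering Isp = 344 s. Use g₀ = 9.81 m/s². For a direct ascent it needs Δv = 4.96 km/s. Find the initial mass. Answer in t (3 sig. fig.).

initial mass ≈ 86.1 t

v_e = Isp · g₀ = 344 × 9.81 = 3374.6 m/s.
By the Tsiolkovsky rocket equation, m₀/m_f = exp(Δv / v_e) = exp(4960 / 3374.6) = exp(1.4698) = 4.3483.
m₀ = m_f × 4.3483 = 19.8 × 4.3483 = 86.0963 t.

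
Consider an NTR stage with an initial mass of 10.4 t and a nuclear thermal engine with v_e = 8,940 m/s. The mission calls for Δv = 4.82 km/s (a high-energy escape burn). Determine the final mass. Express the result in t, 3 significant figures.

final mass ≈ 6.07 t

m₀/m_f = exp(Δv / v_e) = exp(4820 / 8940.0) = exp(0.5391) = 1.7145.
m_f = m₀ / 1.7145 = 10.4 / 1.7145 = 6.06591 t.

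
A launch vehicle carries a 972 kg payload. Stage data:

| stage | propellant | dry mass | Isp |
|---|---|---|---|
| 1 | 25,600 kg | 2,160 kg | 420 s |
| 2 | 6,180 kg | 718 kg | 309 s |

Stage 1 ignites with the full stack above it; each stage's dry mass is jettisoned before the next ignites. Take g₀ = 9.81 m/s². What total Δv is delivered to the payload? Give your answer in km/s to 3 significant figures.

Ignition mass of stage 1 = 25,600+2,160 + 6,180+718 + 972 = 35,630 kg.
Stage 1: m₀ = 35,630 kg, m_f = 35,630 − 25,600 = 10,030 kg; Δv = 420×9.81×ln(3.552) = 4120.2×1.2676 ≈ 5223 m/s.
Stage 2: m₀ = 7,870 kg, m_f = 7,870 − 6,180 = 1,690 kg; Δv = 309×9.81×ln(4.657) = 3031.3×1.5383 ≈ 4663 m/s.
Total Δv = 5223 + 4663 = 9886 m/s.

Δv ≈ 9.89 km/s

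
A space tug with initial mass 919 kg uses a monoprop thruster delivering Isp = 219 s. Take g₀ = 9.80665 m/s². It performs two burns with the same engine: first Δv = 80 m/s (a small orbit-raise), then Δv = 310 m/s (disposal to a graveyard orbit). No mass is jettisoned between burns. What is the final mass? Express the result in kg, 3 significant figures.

final mass ≈ 766 kg

v_e = Isp · g₀ = 219 × 9.80665 = 2147.7 m/s.
After the first burn: m = 919 × exp(−80/2147.7) = 919 × 0.96344 = 885.401 kg.
After the second burn: m = 885.401 × exp(−310/2147.7) = 885.401 × 0.86559 = 766.394 kg.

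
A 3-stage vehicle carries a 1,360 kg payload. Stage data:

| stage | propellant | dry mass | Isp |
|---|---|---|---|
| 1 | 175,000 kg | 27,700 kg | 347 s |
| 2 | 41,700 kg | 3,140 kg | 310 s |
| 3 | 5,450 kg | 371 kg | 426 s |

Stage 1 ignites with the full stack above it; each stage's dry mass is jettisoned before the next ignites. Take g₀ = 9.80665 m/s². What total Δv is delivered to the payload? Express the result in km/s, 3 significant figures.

Δv ≈ 14.8 km/s

Ignition mass of stage 1 = 175,000+27,700 + 41,700+3,140 + 5,450+371 + 1,360 = 254,721 kg.
Stage 1: m₀ = 254,721 kg, m_f = 254,721 − 175,000 = 79,721 kg; Δv = 347×9.80665×ln(3.195) = 3402.9×1.1616 ≈ 3953 m/s.
Stage 2: m₀ = 52,021 kg, m_f = 52,021 − 41,700 = 10,321 kg; Δv = 310×9.80665×ln(5.04) = 3040.1×1.6175 ≈ 4917 m/s.
Stage 3: m₀ = 7,181 kg, m_f = 7,181 − 5,450 = 1,731 kg; Δv = 426×9.80665×ln(4.148) = 4177.6×1.4227 ≈ 5944 m/s.
Total Δv = 3953 + 4917 + 5944 = 14814 m/s.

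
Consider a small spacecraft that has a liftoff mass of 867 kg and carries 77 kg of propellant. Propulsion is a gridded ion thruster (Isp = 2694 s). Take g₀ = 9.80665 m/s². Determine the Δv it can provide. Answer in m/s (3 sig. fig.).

v_e = Isp · g₀ = 2694 × 9.80665 = 26419.1 m/s.
m_f = m₀ − m_prop = 867 − 77 = 790 kg.
Δv = v_e · ln(m₀/m_f) = 26419.1 × ln(1.097) = 26419.1 × 0.0930 ≈ 2457.1 m/s.

Δv ≈ 2460 m/s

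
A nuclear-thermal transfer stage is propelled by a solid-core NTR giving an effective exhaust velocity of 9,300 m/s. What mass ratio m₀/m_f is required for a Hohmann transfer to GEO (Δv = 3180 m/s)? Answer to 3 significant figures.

m₀/m_f = exp(Δv / v_e) = exp(3180 / 9300.0) = exp(0.3419) = 1.4077.

mass ratio ≈ 1.41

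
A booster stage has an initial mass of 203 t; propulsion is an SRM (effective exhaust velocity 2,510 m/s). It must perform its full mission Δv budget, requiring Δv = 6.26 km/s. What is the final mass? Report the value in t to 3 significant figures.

By the Tsiolkovsky rocket equation, m₀/m_f = exp(Δv / v_e) = exp(6260 / 2510.0) = exp(2.4940) = 12.1099.
m_f = m₀ / 12.1099 = 203 / 12.1099 = 16.7631 t.

final mass ≈ 16.8 t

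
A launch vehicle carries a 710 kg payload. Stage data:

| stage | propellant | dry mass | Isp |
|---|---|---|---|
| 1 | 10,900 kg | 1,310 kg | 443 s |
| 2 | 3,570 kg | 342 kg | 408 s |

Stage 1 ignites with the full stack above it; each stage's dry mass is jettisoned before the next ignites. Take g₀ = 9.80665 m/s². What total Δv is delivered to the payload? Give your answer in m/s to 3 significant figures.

Δv ≈ 10500 m/s

Ignition mass of stage 1 = 10,900+1,310 + 3,570+342 + 710 = 16,832 kg.
Stage 1: m₀ = 16,832 kg, m_f = 16,832 − 10,900 = 5,932 kg; Δv = 443×9.80665×ln(2.837) = 4344.3×1.0429 ≈ 4531 m/s.
Stage 2: m₀ = 4,622 kg, m_f = 4,622 − 3,570 = 1,052 kg; Δv = 408×9.80665×ln(4.394) = 4001.1×1.4801 ≈ 5922 m/s.
Total Δv = 4531 + 5922 = 10453 m/s.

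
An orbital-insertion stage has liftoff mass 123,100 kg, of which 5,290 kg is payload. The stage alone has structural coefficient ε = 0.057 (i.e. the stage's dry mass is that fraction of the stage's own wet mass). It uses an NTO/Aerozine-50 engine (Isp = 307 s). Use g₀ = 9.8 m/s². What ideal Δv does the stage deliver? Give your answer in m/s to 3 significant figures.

Stage wet mass = m₀ − payload = 123,100 − 5,290 = 117,810 kg.
Stage dry mass = ε × stage wet mass = 0.057 × 117,810 = 6,715.17 kg.
Burnout mass m_f = stage dry + payload = 6,715.17 + 5,290 = 12,005.17 kg.
v_e = Isp · g₀ = 307 × 9.8 = 3008.6 m/s.
Δv = v_e · ln(123,100/12,005.17) = 3008.6 × ln(10.25) = 3008.6 × 2.3277 ≈ 7003 m/s.

Δv ≈ 7000 m/s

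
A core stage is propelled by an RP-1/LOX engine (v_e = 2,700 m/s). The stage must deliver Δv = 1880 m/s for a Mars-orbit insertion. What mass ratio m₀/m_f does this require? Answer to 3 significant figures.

m₀/m_f = exp(Δv / v_e) = exp(1880 / 2700.0) = exp(0.6963) = 2.0063.

mass ratio ≈ 2.01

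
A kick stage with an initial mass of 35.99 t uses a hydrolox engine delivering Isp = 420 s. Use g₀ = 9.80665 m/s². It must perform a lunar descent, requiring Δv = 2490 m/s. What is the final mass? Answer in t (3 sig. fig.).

v_e = Isp · g₀ = 420 × 9.80665 = 4118.8 m/s.
m₀/m_f = exp(Δv / v_e) = exp(2490 / 4118.8) = exp(0.6045) = 1.8304.
m_f = m₀ / 1.8304 = 35.99 / 1.8304 = 19.6624 t.

final mass ≈ 19.7 t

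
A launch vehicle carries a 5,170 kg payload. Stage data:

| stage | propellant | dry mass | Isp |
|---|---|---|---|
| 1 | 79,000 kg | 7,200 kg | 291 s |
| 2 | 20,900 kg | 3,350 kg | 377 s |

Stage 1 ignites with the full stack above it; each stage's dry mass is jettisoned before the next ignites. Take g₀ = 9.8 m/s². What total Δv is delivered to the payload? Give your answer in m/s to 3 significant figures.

Ignition mass of stage 1 = 79,000+7,200 + 20,900+3,350 + 5,170 = 115,620 kg.
Stage 1: m₀ = 115,620 kg, m_f = 115,620 − 79,000 = 36,620 kg; Δv = 291×9.8×ln(3.157) = 2851.8×1.1497 ≈ 3279 m/s.
Stage 2: m₀ = 29,420 kg, m_f = 29,420 − 20,900 = 8,520 kg; Δv = 377×9.8×ln(3.453) = 3694.6×1.2393 ≈ 4579 m/s.
Total Δv = 3279 + 4579 = 7858 m/s.

Δv ≈ 7860 m/s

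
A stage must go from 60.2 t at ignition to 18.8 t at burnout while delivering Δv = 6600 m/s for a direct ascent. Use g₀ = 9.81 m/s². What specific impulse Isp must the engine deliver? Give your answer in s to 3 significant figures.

ln(m₀/m_f) = ln(60200/18800) = ln(3.202) = 1.1638.
By the Tsiolkovsky rocket equation, v_e = Δv / ln(m₀/m_f) = 6600 / 1.1638 = 5671.0 m/s.
Isp = v_e / g₀ = 5671.0 / 9.81 = 578.1 s.

Isp ≈ 578 s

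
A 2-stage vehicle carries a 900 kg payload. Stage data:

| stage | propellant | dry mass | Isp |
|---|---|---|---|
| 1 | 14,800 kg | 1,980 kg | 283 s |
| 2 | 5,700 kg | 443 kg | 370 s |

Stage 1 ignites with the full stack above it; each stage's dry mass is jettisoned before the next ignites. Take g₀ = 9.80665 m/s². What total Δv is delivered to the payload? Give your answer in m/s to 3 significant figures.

Δv ≈ 8710 m/s

Ignition mass of stage 1 = 14,800+1,980 + 5,700+443 + 900 = 23,823 kg.
Stage 1: m₀ = 23,823 kg, m_f = 23,823 − 14,800 = 9,023 kg; Δv = 283×9.80665×ln(2.64) = 2775.3×0.9709 ≈ 2694 m/s.
Stage 2: m₀ = 7,043 kg, m_f = 7,043 − 5,700 = 1,343 kg; Δv = 370×9.80665×ln(5.244) = 3628.5×1.6571 ≈ 6013 m/s.
Total Δv = 2694 + 6013 = 8707 m/s.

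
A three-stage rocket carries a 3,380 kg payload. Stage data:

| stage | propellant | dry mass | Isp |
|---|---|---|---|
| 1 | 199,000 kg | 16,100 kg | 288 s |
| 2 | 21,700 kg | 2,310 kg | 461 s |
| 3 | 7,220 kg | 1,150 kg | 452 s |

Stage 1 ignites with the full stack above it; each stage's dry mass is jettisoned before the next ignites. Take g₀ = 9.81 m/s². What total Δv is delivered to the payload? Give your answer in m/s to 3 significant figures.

Δv ≈ 12900 m/s

Ignition mass of stage 1 = 199,000+16,100 + 21,700+2,310 + 7,220+1,150 + 3,380 = 250,860 kg.
Stage 1: m₀ = 250,860 kg, m_f = 250,860 − 199,000 = 51,860 kg; Δv = 288×9.81×ln(4.837) = 2825.3×1.5763 ≈ 4454 m/s.
Stage 2: m₀ = 35,760 kg, m_f = 35,760 − 21,700 = 14,060 kg; Δv = 461×9.81×ln(2.543) = 4522.4×0.9335 ≈ 4222 m/s.
Stage 3: m₀ = 11,750 kg, m_f = 11,750 − 7,220 = 4,530 kg; Δv = 452×9.81×ln(2.594) = 4434.1×0.9531 ≈ 4226 m/s.
Total Δv = 4454 + 4222 + 4226 = 12902 m/s.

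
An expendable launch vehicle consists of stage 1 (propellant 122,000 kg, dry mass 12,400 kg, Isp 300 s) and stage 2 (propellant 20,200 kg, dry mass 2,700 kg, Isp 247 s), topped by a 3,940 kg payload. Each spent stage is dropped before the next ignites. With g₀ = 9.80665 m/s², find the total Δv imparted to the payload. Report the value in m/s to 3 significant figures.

Δv ≈ 7540 m/s

Ignition mass of stage 1 = 122,000+12,400 + 20,200+2,700 + 3,940 = 161,240 kg.
Stage 1: m₀ = 161,240 kg, m_f = 161,240 − 122,000 = 39,240 kg; Δv = 300×9.80665×ln(4.109) = 2942.0×1.4132 ≈ 4158 m/s.
Stage 2: m₀ = 26,840 kg, m_f = 26,840 − 20,200 = 6,640 kg; Δv = 247×9.80665×ln(4.042) = 2422.2×1.3968 ≈ 3383 m/s.
Total Δv = 4158 + 3383 = 7541 m/s.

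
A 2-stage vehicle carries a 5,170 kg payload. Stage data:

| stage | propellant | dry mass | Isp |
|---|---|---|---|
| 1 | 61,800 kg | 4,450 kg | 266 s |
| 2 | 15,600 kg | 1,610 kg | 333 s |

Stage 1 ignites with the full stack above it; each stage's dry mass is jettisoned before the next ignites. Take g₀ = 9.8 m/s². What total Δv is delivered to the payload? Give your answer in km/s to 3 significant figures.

Δv ≈ 7.01 km/s

Ignition mass of stage 1 = 61,800+4,450 + 15,600+1,610 + 5,170 = 88,630 kg.
Stage 1: m₀ = 88,630 kg, m_f = 88,630 − 61,800 = 26,830 kg; Δv = 266×9.8×ln(3.303) = 2606.8×1.1949 ≈ 3115 m/s.
Stage 2: m₀ = 22,380 kg, m_f = 22,380 − 15,600 = 6,780 kg; Δv = 333×9.8×ln(3.301) = 3263.4×1.1942 ≈ 3897 m/s.
Total Δv = 3115 + 3897 = 7012 m/s.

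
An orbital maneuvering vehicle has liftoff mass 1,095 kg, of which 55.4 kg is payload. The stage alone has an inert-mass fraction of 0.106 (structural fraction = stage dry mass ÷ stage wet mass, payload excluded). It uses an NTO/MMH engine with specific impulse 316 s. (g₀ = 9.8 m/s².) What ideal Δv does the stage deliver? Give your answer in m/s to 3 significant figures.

Δv ≈ 5850 m/s

Stage wet mass = m₀ − payload = 1,095 − 55.4 = 1,039.6 kg.
Stage dry mass = ε × stage wet mass = 0.106 × 1,039.6 = 110.198 kg.
Burnout mass m_f = stage dry + payload = 110.198 + 55.4 = 165.598 kg.
v_e = Isp · g₀ = 316 × 9.8 = 3096.8 m/s.
By the Tsiolkovsky rocket equation, Δv = v_e · ln(1,095/165.598) = 3096.8 × ln(6.612) = 3096.8 × 1.8889 ≈ 5850 m/s.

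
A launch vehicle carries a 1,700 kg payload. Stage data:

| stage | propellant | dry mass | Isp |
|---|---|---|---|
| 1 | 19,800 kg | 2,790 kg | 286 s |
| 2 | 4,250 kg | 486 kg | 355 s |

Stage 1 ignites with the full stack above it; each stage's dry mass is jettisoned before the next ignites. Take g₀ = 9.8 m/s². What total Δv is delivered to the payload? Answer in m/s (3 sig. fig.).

Ignition mass of stage 1 = 19,800+2,790 + 4,250+486 + 1,700 = 29,026 kg.
Stage 1: m₀ = 29,026 kg, m_f = 29,026 − 19,800 = 9,226 kg; Δv = 286×9.8×ln(3.146) = 2802.8×1.1462 ≈ 3212 m/s.
Stage 2: m₀ = 6,436 kg, m_f = 6,436 − 4,250 = 2,186 kg; Δv = 355×9.8×ln(2.944) = 3479.0×1.0798 ≈ 3757 m/s.
Total Δv = 3212 + 3757 = 6969 m/s.

Δv ≈ 6970 m/s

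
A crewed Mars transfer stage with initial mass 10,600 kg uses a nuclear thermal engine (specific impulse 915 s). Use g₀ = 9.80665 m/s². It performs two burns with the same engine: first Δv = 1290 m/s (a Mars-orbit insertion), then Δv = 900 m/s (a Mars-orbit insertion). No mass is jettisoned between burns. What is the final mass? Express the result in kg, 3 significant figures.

v_e = Isp · g₀ = 915 × 9.80665 = 8973.1 m/s.
After the first burn: m = 10600 × exp(−1290/8973.1) = 10600 × 0.86609 = 9,180.55 kg.
After the second burn: m = 9,180.55 × exp(−900/8973.1) = 9,180.55 × 0.90457 = 8,304.45 kg.

final mass ≈ 8300 kg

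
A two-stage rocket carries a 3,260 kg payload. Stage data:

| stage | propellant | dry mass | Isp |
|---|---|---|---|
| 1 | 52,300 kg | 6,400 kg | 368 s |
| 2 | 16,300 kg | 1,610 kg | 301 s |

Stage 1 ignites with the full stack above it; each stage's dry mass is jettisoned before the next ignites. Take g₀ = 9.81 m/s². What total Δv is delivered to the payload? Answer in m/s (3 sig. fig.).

Δv ≈ 8180 m/s

Ignition mass of stage 1 = 52,300+6,400 + 16,300+1,610 + 3,260 = 79,870 kg.
Stage 1: m₀ = 79,870 kg, m_f = 79,870 − 52,300 = 27,570 kg; Δv = 368×9.81×ln(2.897) = 3610.1×1.0637 ≈ 3840 m/s.
Stage 2: m₀ = 21,170 kg, m_f = 21,170 − 16,300 = 4,870 kg; Δv = 301×9.81×ln(4.347) = 2952.8×1.4695 ≈ 4339 m/s.
Total Δv = 3840 + 4339 = 8179 m/s.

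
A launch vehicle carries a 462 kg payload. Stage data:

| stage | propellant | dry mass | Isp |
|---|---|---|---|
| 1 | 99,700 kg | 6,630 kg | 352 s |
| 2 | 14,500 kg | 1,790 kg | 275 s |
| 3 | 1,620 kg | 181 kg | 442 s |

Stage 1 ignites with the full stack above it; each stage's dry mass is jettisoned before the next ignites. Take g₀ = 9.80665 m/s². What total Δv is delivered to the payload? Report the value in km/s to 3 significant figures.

Δv ≈ 15.1 km/s

Ignition mass of stage 1 = 99,700+6,630 + 14,500+1,790 + 1,620+181 + 462 = 124,883 kg.
Stage 1: m₀ = 124,883 kg, m_f = 124,883 − 99,700 = 25,183 kg; Δv = 352×9.80665×ln(4.959) = 3451.9×1.6012 ≈ 5527 m/s.
Stage 2: m₀ = 18,553 kg, m_f = 18,553 − 14,500 = 4,053 kg; Δv = 275×9.80665×ln(4.578) = 2696.8×1.5212 ≈ 4102 m/s.
Stage 3: m₀ = 2,263 kg, m_f = 2,263 − 1,620 = 643 kg; Δv = 442×9.80665×ln(3.519) = 4334.5×1.2583 ≈ 5454 m/s.
Total Δv = 5527 + 4102 + 5454 = 15083 m/s.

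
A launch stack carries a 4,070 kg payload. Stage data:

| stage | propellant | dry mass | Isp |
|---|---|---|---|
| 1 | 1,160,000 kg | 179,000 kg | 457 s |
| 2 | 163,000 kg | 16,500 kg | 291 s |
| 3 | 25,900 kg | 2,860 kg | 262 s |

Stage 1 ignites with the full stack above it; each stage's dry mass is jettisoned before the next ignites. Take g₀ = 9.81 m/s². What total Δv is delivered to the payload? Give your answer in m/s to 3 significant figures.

Δv ≈ 14300 m/s

Ignition mass of stage 1 = 1,160,000+179,000 + 163,000+16,500 + 25,900+2,860 + 4,070 = 1,551,330 kg.
Stage 1: m₀ = 1,551,330 kg, m_f = 1,551,330 − 1,160,000 = 391,330 kg; Δv = 457×9.81×ln(3.964) = 4483.2×1.3773 ≈ 6175 m/s.
Stage 2: m₀ = 212,330 kg, m_f = 212,330 − 163,000 = 49,330 kg; Δv = 291×9.81×ln(4.304) = 2854.7×1.4596 ≈ 4167 m/s.
Stage 3: m₀ = 32,830 kg, m_f = 32,830 − 25,900 = 6,930 kg; Δv = 262×9.81×ln(4.737) = 2570.2×1.5555 ≈ 3998 m/s.
Total Δv = 6175 + 4167 + 3998 = 14340 m/s.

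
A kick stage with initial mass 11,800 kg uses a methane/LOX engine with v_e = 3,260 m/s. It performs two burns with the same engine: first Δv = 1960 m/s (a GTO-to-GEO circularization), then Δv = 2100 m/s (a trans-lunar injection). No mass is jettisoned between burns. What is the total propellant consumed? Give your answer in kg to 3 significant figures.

total propellant consumed ≈ 8400 kg

After the first burn: m = 11800 × exp(−1960/3260.0) = 11800 × 0.54814 = 6,468.05 kg.
After the second burn: m = 6,468.05 × exp(−2100/3260.0) = 6,468.05 × 0.52510 = 3,396.37 kg.
Total propellant = m₀ − m_final = 11800 − 3,396.37 = 8,403.63 kg.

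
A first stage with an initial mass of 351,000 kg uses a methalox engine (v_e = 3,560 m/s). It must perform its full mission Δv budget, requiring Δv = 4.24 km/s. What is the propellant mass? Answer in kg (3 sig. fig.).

Rocket equation: m₀/m_f = exp(Δv / v_e) = exp(4240 / 3560.0) = exp(1.1910) = 3.2904.
m_f = 351,000 / 3.2904 = 106,674 kg, so propellant = m₀ − m_f = 351,000 − 106,674 = 244,326 kg.

propellant mass ≈ 244000 kg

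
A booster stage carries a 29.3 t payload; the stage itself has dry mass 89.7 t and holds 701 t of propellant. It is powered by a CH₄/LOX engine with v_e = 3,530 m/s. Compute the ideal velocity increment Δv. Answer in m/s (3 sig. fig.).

m₀ = payload + dry + propellant = 29.3 + 89.7 + 701 = 820 t.
m_f = payload + dry = 29.3 + 89.7 = 119 t.
Rocket equation: Δv = v_e · ln(m₀/m_f) = 3530.0 × ln(6.891) = 3530.0 × 1.9302 ≈ 6813.5 m/s.

Δv ≈ 6810 m/s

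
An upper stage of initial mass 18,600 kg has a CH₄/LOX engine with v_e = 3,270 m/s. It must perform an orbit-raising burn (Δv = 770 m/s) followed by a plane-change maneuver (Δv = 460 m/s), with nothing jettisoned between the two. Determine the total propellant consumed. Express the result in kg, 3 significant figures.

After the first burn: m = 18600 × exp(−770/3270.0) = 18600 × 0.79020 = 14,697.7 kg.
After the second burn: m = 14,697.7 × exp(−460/3270.0) = 14,697.7 × 0.86877 = 12,768.9 kg.
Total propellant = m₀ − m_final = 18600 − 12,768.9 = 5,831.1 kg.

total propellant consumed ≈ 5830 kg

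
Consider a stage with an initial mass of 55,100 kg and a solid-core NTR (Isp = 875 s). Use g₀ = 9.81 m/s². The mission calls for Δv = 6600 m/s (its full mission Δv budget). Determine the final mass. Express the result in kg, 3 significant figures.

final mass ≈ 25500 kg

v_e = Isp · g₀ = 875 × 9.81 = 8583.8 m/s.
m₀/m_f = exp(Δv / v_e) = exp(6600 / 8583.8) = exp(0.7689) = 2.1574.
m_f = m₀ / 2.1574 = 55,100 / 2.1574 = 25,540 kg.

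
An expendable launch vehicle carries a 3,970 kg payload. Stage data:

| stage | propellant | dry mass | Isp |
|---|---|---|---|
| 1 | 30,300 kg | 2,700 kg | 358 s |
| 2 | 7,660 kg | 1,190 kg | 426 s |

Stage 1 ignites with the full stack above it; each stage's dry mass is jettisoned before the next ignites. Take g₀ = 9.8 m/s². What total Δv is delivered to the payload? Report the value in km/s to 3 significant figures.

Δv ≈ 7.60 km/s

Ignition mass of stage 1 = 30,300+2,700 + 7,660+1,190 + 3,970 = 45,820 kg.
Stage 1: m₀ = 45,820 kg, m_f = 45,820 − 30,300 = 15,520 kg; Δv = 358×9.8×ln(2.952) = 3508.4×1.0826 ≈ 3798 m/s.
Stage 2: m₀ = 12,820 kg, m_f = 12,820 − 7,660 = 5,160 kg; Δv = 426×9.8×ln(2.484) = 4174.8×0.9101 ≈ 3799 m/s.
Total Δv = 3798 + 3799 = 7597 m/s.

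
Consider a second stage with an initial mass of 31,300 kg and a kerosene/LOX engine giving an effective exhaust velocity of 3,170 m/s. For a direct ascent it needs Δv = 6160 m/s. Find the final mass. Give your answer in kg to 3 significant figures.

final mass ≈ 4480 kg

From the ideal rocket equation, m₀/m_f = exp(Δv / v_e) = exp(6160 / 3170.0) = exp(1.9432) = 6.9812.
m_f = m₀ / 6.9812 = 31,300 / 6.9812 = 4,483.47 kg.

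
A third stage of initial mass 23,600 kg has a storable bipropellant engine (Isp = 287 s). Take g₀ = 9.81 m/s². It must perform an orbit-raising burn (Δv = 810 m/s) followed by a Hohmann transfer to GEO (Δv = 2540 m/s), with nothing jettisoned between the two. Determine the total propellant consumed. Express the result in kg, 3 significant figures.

total propellant consumed ≈ 16400 kg

v_e = Isp · g₀ = 287 × 9.81 = 2815.5 m/s.
After the first burn: m = 23600 × exp(−810/2815.5) = 23600 × 0.74999 = 17,699.8 kg.
After the second burn: m = 17,699.8 × exp(−2540/2815.5) = 17,699.8 × 0.40569 = 7,180.63 kg.
Total propellant = m₀ − m_final = 23600 − 7,180.63 = 16,419.37 kg.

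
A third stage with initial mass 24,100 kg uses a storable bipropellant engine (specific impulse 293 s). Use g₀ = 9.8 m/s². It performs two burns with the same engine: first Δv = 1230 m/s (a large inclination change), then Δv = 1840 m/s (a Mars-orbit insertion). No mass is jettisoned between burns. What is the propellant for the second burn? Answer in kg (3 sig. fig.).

propellant for the second burn ≈ 7430 kg

v_e = Isp · g₀ = 293 × 9.8 = 2871.4 m/s.
After the first burn: m = 24100 × exp(−1230/2871.4) = 24100 × 0.65158 = 15,703.1 kg.
After the second burn: m = 15,703.1 × exp(−1840/2871.4) = 15,703.1 × 0.52687 = 8,273.49 kg.
Second-burn propellant = 15,703.1 − 8,273.49 = 7,429.61 kg.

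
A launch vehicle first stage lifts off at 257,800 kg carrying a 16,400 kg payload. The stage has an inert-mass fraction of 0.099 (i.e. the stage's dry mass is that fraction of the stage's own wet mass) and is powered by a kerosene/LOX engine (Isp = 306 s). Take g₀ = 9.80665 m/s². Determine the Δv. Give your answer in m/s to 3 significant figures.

Δv ≈ 5570 m/s

Stage wet mass = m₀ − payload = 257,800 − 16,400 = 241,400 kg.
Stage dry mass = ε × stage wet mass = 0.099 × 241,400 = 23,898.6 kg.
Burnout mass m_f = stage dry + payload = 23,898.6 + 16,400 = 40,298.6 kg.
v_e = Isp · g₀ = 306 × 9.80665 = 3000.8 m/s.
By the Tsiolkovsky rocket equation, Δv = v_e · ln(257,800/40,298.6) = 3000.8 × ln(6.397) = 3000.8 × 1.8559 ≈ 5569 m/s.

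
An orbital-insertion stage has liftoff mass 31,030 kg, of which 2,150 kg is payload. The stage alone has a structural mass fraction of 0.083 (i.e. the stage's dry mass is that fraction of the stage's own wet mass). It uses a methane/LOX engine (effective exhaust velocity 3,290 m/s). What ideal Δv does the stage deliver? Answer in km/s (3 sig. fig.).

Stage wet mass = m₀ − payload = 31,030 − 2,150 = 28,880 kg.
Stage dry mass = ε × stage wet mass = 0.083 × 28,880 = 2,397.04 kg.
Burnout mass m_f = stage dry + payload = 2,397.04 + 2,150 = 4,547.04 kg.
From the ideal rocket equation, Δv = v_e · ln(31,030/4,547.04) = 3290.0 × ln(6.824) = 3290.0 × 1.9205 ≈ 6318 m/s.

Δv ≈ 6.32 km/s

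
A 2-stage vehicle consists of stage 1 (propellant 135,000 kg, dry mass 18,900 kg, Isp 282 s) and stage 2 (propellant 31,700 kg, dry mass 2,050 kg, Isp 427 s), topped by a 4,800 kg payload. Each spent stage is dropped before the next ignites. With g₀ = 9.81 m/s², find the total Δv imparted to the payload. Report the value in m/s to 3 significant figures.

Ignition mass of stage 1 = 135,000+18,900 + 31,700+2,050 + 4,800 = 192,450 kg.
Stage 1: m₀ = 192,450 kg, m_f = 192,450 − 135,000 = 57,450 kg; Δv = 282×9.81×ln(3.35) = 2766.4×1.2089 ≈ 3344 m/s.
Stage 2: m₀ = 38,550 kg, m_f = 38,550 − 31,700 = 6,850 kg; Δv = 427×9.81×ln(5.628) = 4188.9×1.7277 ≈ 7237 m/s.
Total Δv = 3344 + 7237 = 10581 m/s.

Δv ≈ 10600 m/s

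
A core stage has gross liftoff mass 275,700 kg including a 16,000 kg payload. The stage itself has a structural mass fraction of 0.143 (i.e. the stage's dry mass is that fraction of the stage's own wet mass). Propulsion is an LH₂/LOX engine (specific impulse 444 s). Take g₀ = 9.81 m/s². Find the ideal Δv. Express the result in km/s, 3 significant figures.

Δv ≈ 7.17 km/s

Stage wet mass = m₀ − payload = 275,700 − 16,000 = 259,700 kg.
Stage dry mass = ε × stage wet mass = 0.143 × 259,700 = 37,137.1 kg.
Burnout mass m_f = stage dry + payload = 37,137.1 + 16,000 = 53,137.1 kg.
v_e = Isp · g₀ = 444 × 9.81 = 4355.6 m/s.
Rocket equation: Δv = v_e · ln(275,700/53,137.1) = 4355.6 × ln(5.188) = 4355.6 × 1.6464 ≈ 7171 m/s.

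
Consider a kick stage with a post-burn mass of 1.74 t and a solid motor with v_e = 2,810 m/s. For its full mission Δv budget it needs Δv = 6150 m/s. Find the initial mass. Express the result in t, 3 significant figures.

m₀/m_f = exp(Δv / v_e) = exp(6150 / 2810.0) = exp(2.1886) = 8.9228.
m₀ = m_f × 8.9228 = 1.74 × 8.9228 = 15.5257 t.

initial mass ≈ 15.5 t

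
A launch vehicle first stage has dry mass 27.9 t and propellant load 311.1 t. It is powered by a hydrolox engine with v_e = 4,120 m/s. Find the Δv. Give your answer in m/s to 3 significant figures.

m₀ = m_dry + m_prop = 27.9 + 311.1 = 339 t.
By the Tsiolkovsky rocket equation, Δv = v_e · ln(m₀/m_f) = 4120.0 × ln(12.15) = 4120.0 × 2.4974 ≈ 10289.2 m/s.

Δv ≈ 10300 m/s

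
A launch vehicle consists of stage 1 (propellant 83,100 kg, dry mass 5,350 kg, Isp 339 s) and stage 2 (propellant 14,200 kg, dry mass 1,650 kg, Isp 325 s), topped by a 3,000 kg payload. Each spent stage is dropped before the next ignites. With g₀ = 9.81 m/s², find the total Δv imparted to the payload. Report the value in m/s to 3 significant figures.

Ignition mass of stage 1 = 83,100+5,350 + 14,200+1,650 + 3,000 = 107,300 kg.
Stage 1: m₀ = 107,300 kg, m_f = 107,300 − 83,100 = 24,200 kg; Δv = 339×9.81×ln(4.434) = 3325.6×1.4893 ≈ 4953 m/s.
Stage 2: m₀ = 18,850 kg, m_f = 18,850 − 14,200 = 4,650 kg; Δv = 325×9.81×ln(4.054) = 3188.2×1.3996 ≈ 4462 m/s.
Total Δv = 4953 + 4462 = 9415 m/s.

Δv ≈ 9420 m/s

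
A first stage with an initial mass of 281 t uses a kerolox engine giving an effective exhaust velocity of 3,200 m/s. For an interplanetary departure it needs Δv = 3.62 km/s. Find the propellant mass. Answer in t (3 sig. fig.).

propellant mass ≈ 190 t

m₀/m_f = exp(Δv / v_e) = exp(3620 / 3200.0) = exp(1.1313) = 3.0995.
m_f = 281 / 3.0995 = 90.6598 t, so propellant = m₀ − m_f = 281 − 90.6598 = 190.3402 t.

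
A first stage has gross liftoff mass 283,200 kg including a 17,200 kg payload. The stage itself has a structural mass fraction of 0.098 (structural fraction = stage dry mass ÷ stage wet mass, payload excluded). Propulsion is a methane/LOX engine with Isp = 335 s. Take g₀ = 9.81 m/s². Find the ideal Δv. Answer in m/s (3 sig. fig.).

Δv ≈ 6170 m/s

Stage wet mass = m₀ − payload = 283,200 − 17,200 = 266,000 kg.
Stage dry mass = ε × stage wet mass = 0.098 × 266,000 = 26,068 kg.
Burnout mass m_f = stage dry + payload = 26,068 + 17,200 = 43,268 kg.
v_e = Isp · g₀ = 335 × 9.81 = 3286.4 m/s.
Rocket equation: Δv = v_e · ln(283,200/43,268) = 3286.4 × ln(6.545) = 3286.4 × 1.8787 ≈ 6174 m/s.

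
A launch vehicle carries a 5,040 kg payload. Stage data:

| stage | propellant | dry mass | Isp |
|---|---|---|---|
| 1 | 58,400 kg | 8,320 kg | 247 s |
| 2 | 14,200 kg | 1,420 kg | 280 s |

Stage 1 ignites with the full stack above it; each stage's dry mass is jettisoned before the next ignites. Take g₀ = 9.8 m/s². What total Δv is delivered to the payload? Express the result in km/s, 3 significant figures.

Ignition mass of stage 1 = 58,400+8,320 + 14,200+1,420 + 5,040 = 87,380 kg.
Stage 1: m₀ = 87,380 kg, m_f = 87,380 − 58,400 = 28,980 kg; Δv = 247×9.8×ln(3.015) = 2420.6×1.1037 ≈ 2672 m/s.
Stage 2: m₀ = 20,660 kg, m_f = 20,660 − 14,200 = 6,460 kg; Δv = 280×9.8×ln(3.198) = 2744.0×1.1626 ≈ 3190 m/s.
Total Δv = 2672 + 3190 = 5862 m/s.

Δv ≈ 5.86 km/s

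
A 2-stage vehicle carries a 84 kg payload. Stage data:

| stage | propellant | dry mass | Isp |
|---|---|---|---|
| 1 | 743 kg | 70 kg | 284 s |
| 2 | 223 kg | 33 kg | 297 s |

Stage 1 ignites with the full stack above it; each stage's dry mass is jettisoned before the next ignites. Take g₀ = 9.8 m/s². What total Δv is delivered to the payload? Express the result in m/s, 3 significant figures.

Ignition mass of stage 1 = 743+70 + 223+33 + 84 = 1,153 kg.
Stage 1: m₀ = 1,153 kg, m_f = 1,153 − 743 = 410 kg; Δv = 284×9.8×ln(2.812) = 2783.2×1.0340 ≈ 2878 m/s.
Stage 2: m₀ = 340 kg, m_f = 340 − 223 = 117 kg; Δv = 297×9.8×ln(2.906) = 2910.6×1.0668 ≈ 3105 m/s.
Total Δv = 2878 + 3105 = 5983 m/s.

Δv ≈ 5980 m/s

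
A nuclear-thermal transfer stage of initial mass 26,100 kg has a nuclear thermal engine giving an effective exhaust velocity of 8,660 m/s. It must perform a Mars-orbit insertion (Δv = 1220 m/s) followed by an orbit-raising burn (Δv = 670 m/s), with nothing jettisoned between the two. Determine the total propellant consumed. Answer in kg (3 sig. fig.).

total propellant consumed ≈ 5120 kg

After the first burn: m = 26100 × exp(−1220/8660.0) = 26100 × 0.86860 = 22,670.5 kg.
After the second burn: m = 22,670.5 × exp(−670/8660.0) = 22,670.5 × 0.92555 = 20,982.7 kg.
Total propellant = m₀ − m_final = 26100 − 20,982.7 = 5,117.3 kg.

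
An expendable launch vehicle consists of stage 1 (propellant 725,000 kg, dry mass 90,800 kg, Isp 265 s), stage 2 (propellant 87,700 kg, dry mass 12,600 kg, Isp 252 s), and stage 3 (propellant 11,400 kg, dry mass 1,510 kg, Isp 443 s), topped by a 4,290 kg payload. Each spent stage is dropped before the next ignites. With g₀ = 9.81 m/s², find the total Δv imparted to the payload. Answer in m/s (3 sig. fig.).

Ignition mass of stage 1 = 725,000+90,800 + 87,700+12,600 + 11,400+1,510 + 4,290 = 933,300 kg.
Stage 1: m₀ = 933,300 kg, m_f = 933,300 − 725,000 = 208,300 kg; Δv = 265×9.81×ln(4.481) = 2599.7×1.4997 ≈ 3899 m/s.
Stage 2: m₀ = 117,500 kg, m_f = 117,500 − 87,700 = 29,800 kg; Δv = 252×9.81×ln(3.943) = 2472.1×1.3719 ≈ 3392 m/s.
Stage 3: m₀ = 17,200 kg, m_f = 17,200 − 11,400 = 5,800 kg; Δv = 443×9.81×ln(2.966) = 4345.8×1.0871 ≈ 4724 m/s.
Total Δv = 3899 + 3392 + 4724 = 12015 m/s.

Δv ≈ 12000 m/s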